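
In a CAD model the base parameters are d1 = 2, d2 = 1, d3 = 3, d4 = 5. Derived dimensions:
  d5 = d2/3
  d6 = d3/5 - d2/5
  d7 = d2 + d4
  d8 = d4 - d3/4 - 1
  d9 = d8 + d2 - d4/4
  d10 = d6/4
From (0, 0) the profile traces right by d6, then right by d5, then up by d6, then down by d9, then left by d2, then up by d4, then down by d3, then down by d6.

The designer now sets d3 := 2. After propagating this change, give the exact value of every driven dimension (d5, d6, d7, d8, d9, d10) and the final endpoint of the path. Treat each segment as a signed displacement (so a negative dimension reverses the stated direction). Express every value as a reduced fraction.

Apply edit: d3 := 2
  d5 = d2/3 = 1/3
  d6 = d3/5 - d2/5 = 1/5
  d7 = d2 + d4 = 6
  d8 = d4 - d3/4 - 1 = 7/2
  d9 = d8 + d2 - d4/4 = 13/4
  d10 = d6/4 = 1/20
Walk from origin (0, 0):
  seg 1: right by d6 = 1/5 → (1/5, 0)
  seg 2: right by d5 = 1/3 → (8/15, 0)
  seg 3: up by d6 = 1/5 → (8/15, 1/5)
  seg 4: down by d9 = 13/4 → (8/15, -61/20)
  seg 5: left by d2 = 1 → (-7/15, -61/20)
  seg 6: up by d4 = 5 → (-7/15, 39/20)
  seg 7: down by d3 = 2 → (-7/15, -1/20)
  seg 8: down by d6 = 1/5 → (-7/15, -1/4)

d5 = 1/3
d6 = 1/5
d7 = 6
d8 = 7/2
d9 = 13/4
d10 = 1/20
endpoint = (-7/15, -1/4)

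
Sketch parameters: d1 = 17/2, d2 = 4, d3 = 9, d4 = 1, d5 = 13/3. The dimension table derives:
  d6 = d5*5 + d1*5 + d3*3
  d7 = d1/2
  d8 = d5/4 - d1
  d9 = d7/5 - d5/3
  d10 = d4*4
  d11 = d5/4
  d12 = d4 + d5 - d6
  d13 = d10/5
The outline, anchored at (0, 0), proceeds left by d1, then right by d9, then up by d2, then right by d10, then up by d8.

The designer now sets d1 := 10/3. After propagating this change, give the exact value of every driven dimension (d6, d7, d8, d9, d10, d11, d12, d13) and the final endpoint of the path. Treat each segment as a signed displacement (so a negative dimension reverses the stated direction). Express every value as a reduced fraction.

d6 = 196/3
d7 = 5/3
d8 = -9/4
d9 = -10/9
d10 = 4
d11 = 13/12
d12 = -60
d13 = 4/5
endpoint = (-4/9, 7/4)

Apply edit: d1 := 10/3
  d6 = d5*5 + d1*5 + d3*3 = 196/3
  d7 = d1/2 = 5/3
  d8 = d5/4 - d1 = -9/4
  d9 = d7/5 - d5/3 = -10/9
  d10 = d4*4 = 4
  d11 = d5/4 = 13/12
  d12 = d4 + d5 - d6 = -60
  d13 = d10/5 = 4/5
Walk from origin (0, 0):
  seg 1: left by d1 = 10/3 → (-10/3, 0)
  seg 2: right by d9 = -10/9 → (-40/9, 0)
  seg 3: up by d2 = 4 → (-40/9, 4)
  seg 4: right by d10 = 4 → (-4/9, 4)
  seg 5: up by d8 = -9/4 → (-4/9, 7/4)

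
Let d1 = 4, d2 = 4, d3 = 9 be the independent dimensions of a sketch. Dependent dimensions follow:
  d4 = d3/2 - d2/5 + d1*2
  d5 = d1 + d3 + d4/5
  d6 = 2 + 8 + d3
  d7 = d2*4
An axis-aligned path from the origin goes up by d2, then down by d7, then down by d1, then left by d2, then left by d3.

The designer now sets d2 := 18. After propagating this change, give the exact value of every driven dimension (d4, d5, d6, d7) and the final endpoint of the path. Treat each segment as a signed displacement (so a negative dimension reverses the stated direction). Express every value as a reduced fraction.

Apply edit: d2 := 18
  d4 = d3/2 - d2/5 + d1*2 = 89/10
  d5 = d1 + d3 + d4/5 = 739/50
  d6 = 2 + 8 + d3 = 19
  d7 = d2*4 = 72
Walk from origin (0, 0):
  seg 1: up by d2 = 18 → (0, 18)
  seg 2: down by d7 = 72 → (0, -54)
  seg 3: down by d1 = 4 → (0, -58)
  seg 4: left by d2 = 18 → (-18, -58)
  seg 5: left by d3 = 9 → (-27, -58)

d4 = 89/10
d5 = 739/50
d6 = 19
d7 = 72
endpoint = (-27, -58)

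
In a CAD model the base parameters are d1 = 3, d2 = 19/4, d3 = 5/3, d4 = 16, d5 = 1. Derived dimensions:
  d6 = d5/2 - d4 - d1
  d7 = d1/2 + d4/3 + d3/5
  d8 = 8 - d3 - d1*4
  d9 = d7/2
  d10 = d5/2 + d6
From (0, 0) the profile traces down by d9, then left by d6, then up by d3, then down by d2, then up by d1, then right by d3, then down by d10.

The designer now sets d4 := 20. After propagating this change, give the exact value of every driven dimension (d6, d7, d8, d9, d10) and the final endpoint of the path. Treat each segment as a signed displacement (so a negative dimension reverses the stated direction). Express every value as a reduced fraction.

d6 = -45/2
d7 = 17/2
d8 = -17/3
d9 = 17/4
d10 = -22
endpoint = (145/6, 53/3)

Apply edit: d4 := 20
  d6 = d5/2 - d4 - d1 = -45/2
  d7 = d1/2 + d4/3 + d3/5 = 17/2
  d8 = 8 - d3 - d1*4 = -17/3
  d9 = d7/2 = 17/4
  d10 = d5/2 + d6 = -22
Walk from origin (0, 0):
  seg 1: down by d9 = 17/4 → (0, -17/4)
  seg 2: left by d6 = -45/2 → (45/2, -17/4)
  seg 3: up by d3 = 5/3 → (45/2, -31/12)
  seg 4: down by d2 = 19/4 → (45/2, -22/3)
  seg 5: up by d1 = 3 → (45/2, -13/3)
  seg 6: right by d3 = 5/3 → (145/6, -13/3)
  seg 7: down by d10 = -22 → (145/6, 53/3)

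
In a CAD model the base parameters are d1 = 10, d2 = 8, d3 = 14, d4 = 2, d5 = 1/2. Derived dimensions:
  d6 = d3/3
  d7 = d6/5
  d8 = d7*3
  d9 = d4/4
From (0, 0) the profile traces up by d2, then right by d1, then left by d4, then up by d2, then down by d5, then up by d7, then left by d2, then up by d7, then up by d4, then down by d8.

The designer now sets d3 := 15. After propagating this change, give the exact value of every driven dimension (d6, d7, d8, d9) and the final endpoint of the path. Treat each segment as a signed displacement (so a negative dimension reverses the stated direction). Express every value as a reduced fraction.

d6 = 5
d7 = 1
d8 = 3
d9 = 1/2
endpoint = (0, 33/2)

Apply edit: d3 := 15
  d6 = d3/3 = 5
  d7 = d6/5 = 1
  d8 = d7*3 = 3
  d9 = d4/4 = 1/2
Walk from origin (0, 0):
  seg 1: up by d2 = 8 → (0, 8)
  seg 2: right by d1 = 10 → (10, 8)
  seg 3: left by d4 = 2 → (8, 8)
  seg 4: up by d2 = 8 → (8, 16)
  seg 5: down by d5 = 1/2 → (8, 31/2)
  seg 6: up by d7 = 1 → (8, 33/2)
  seg 7: left by d2 = 8 → (0, 33/2)
  seg 8: up by d7 = 1 → (0, 35/2)
  seg 9: up by d4 = 2 → (0, 39/2)
  seg 10: down by d8 = 3 → (0, 33/2)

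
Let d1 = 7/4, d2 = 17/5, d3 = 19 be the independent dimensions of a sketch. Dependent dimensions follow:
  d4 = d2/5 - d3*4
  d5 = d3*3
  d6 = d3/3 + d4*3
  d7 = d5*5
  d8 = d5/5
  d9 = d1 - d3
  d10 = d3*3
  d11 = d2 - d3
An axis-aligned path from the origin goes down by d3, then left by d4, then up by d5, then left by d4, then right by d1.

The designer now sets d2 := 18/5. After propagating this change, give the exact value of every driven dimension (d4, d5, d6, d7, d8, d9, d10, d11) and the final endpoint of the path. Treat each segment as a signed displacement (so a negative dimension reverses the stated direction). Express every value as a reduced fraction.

d4 = -1882/25
d5 = 57
d6 = -16463/75
d7 = 285
d8 = 57/5
d9 = -69/4
d10 = 57
d11 = -77/5
endpoint = (15231/100, 38)

Apply edit: d2 := 18/5
  d4 = d2/5 - d3*4 = -1882/25
  d5 = d3*3 = 57
  d6 = d3/3 + d4*3 = -16463/75
  d7 = d5*5 = 285
  d8 = d5/5 = 57/5
  d9 = d1 - d3 = -69/4
  d10 = d3*3 = 57
  d11 = d2 - d3 = -77/5
Walk from origin (0, 0):
  seg 1: down by d3 = 19 → (0, -19)
  seg 2: left by d4 = -1882/25 → (1882/25, -19)
  seg 3: up by d5 = 57 → (1882/25, 38)
  seg 4: left by d4 = -1882/25 → (3764/25, 38)
  seg 5: right by d1 = 7/4 → (15231/100, 38)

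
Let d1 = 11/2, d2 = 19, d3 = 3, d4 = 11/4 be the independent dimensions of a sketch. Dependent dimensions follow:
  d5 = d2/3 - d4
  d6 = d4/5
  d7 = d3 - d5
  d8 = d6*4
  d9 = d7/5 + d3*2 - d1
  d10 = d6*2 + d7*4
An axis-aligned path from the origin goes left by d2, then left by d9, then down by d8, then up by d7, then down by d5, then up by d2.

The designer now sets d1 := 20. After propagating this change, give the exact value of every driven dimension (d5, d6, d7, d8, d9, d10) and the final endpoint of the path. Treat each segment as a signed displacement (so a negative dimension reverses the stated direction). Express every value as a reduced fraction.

Apply edit: d1 := 20
  d5 = d2/3 - d4 = 43/12
  d6 = d4/5 = 11/20
  d7 = d3 - d5 = -7/12
  d8 = d6*4 = 11/5
  d9 = d7/5 + d3*2 - d1 = -847/60
  d10 = d6*2 + d7*4 = -37/30
Walk from origin (0, 0):
  seg 1: left by d2 = 19 → (-19, 0)
  seg 2: left by d9 = -847/60 → (-293/60, 0)
  seg 3: down by d8 = 11/5 → (-293/60, -11/5)
  seg 4: up by d7 = -7/12 → (-293/60, -167/60)
  seg 5: down by d5 = 43/12 → (-293/60, -191/30)
  seg 6: up by d2 = 19 → (-293/60, 379/30)

d5 = 43/12
d6 = 11/20
d7 = -7/12
d8 = 11/5
d9 = -847/60
d10 = -37/30
endpoint = (-293/60, 379/30)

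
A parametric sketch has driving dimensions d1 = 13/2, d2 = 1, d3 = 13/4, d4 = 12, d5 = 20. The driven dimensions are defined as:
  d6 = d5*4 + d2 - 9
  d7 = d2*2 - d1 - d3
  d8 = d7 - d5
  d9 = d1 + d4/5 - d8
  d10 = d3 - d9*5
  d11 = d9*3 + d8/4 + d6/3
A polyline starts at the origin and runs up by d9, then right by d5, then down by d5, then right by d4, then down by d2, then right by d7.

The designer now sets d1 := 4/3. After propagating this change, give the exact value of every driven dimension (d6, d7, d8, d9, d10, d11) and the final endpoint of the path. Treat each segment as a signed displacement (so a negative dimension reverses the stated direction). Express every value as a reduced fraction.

Apply edit: d1 := 4/3
  d6 = d5*4 + d2 - 9 = 72
  d7 = d2*2 - d1 - d3 = -31/12
  d8 = d7 - d5 = -271/12
  d9 = d1 + d4/5 - d8 = 1579/60
  d10 = d3 - d9*5 = -385/3
  d11 = d9*3 + d8/4 + d6/3 = 23353/240
Walk from origin (0, 0):
  seg 1: up by d9 = 1579/60 → (0, 1579/60)
  seg 2: right by d5 = 20 → (20, 1579/60)
  seg 3: down by d5 = 20 → (20, 379/60)
  seg 4: right by d4 = 12 → (32, 379/60)
  seg 5: down by d2 = 1 → (32, 319/60)
  seg 6: right by d7 = -31/12 → (353/12, 319/60)

d6 = 72
d7 = -31/12
d8 = -271/12
d9 = 1579/60
d10 = -385/3
d11 = 23353/240
endpoint = (353/12, 319/60)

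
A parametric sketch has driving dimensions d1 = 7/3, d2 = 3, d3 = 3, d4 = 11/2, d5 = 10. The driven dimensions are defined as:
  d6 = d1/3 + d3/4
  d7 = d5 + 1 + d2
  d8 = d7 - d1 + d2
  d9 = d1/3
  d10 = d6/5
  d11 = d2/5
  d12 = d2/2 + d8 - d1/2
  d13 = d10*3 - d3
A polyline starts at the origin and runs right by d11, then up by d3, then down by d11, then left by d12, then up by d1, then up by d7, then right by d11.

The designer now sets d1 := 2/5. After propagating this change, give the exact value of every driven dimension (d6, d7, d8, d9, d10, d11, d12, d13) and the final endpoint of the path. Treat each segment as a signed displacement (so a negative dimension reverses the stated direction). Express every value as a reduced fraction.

Apply edit: d1 := 2/5
  d6 = d1/3 + d3/4 = 53/60
  d7 = d5 + 1 + d2 = 14
  d8 = d7 - d1 + d2 = 83/5
  d9 = d1/3 = 2/15
  d10 = d6/5 = 53/300
  d11 = d2/5 = 3/5
  d12 = d2/2 + d8 - d1/2 = 179/10
  d13 = d10*3 - d3 = -247/100
Walk from origin (0, 0):
  seg 1: right by d11 = 3/5 → (3/5, 0)
  seg 2: up by d3 = 3 → (3/5, 3)
  seg 3: down by d11 = 3/5 → (3/5, 12/5)
  seg 4: left by d12 = 179/10 → (-173/10, 12/5)
  seg 5: up by d1 = 2/5 → (-173/10, 14/5)
  seg 6: up by d7 = 14 → (-173/10, 84/5)
  seg 7: right by d11 = 3/5 → (-167/10, 84/5)

d6 = 53/60
d7 = 14
d8 = 83/5
d9 = 2/15
d10 = 53/300
d11 = 3/5
d12 = 179/10
d13 = -247/100
endpoint = (-167/10, 84/5)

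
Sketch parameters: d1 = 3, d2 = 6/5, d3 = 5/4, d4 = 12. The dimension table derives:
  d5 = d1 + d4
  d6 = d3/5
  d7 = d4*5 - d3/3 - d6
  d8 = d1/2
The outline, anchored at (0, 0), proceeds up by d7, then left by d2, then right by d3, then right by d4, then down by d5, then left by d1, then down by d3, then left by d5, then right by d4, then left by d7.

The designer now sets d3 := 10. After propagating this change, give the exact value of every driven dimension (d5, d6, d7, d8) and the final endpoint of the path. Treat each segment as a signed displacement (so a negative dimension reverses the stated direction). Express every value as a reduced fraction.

Apply edit: d3 := 10
  d5 = d1 + d4 = 15
  d6 = d3/5 = 2
  d7 = d4*5 - d3/3 - d6 = 164/3
  d8 = d1/2 = 3/2
Walk from origin (0, 0):
  seg 1: up by d7 = 164/3 → (0, 164/3)
  seg 2: left by d2 = 6/5 → (-6/5, 164/3)
  seg 3: right by d3 = 10 → (44/5, 164/3)
  seg 4: right by d4 = 12 → (104/5, 164/3)
  seg 5: down by d5 = 15 → (104/5, 119/3)
  seg 6: left by d1 = 3 → (89/5, 119/3)
  seg 7: down by d3 = 10 → (89/5, 89/3)
  seg 8: left by d5 = 15 → (14/5, 89/3)
  seg 9: right by d4 = 12 → (74/5, 89/3)
  seg 10: left by d7 = 164/3 → (-598/15, 89/3)

d5 = 15
d6 = 2
d7 = 164/3
d8 = 3/2
endpoint = (-598/15, 89/3)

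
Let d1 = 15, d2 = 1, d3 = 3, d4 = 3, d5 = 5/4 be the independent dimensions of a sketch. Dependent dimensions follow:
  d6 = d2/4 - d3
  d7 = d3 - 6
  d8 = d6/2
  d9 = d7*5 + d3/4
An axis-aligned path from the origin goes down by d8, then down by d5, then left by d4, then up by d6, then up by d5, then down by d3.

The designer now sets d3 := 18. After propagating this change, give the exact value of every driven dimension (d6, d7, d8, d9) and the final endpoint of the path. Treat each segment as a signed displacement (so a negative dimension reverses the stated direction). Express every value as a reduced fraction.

Apply edit: d3 := 18
  d6 = d2/4 - d3 = -71/4
  d7 = d3 - 6 = 12
  d8 = d6/2 = -71/8
  d9 = d7*5 + d3/4 = 129/2
Walk from origin (0, 0):
  seg 1: down by d8 = -71/8 → (0, 71/8)
  seg 2: down by d5 = 5/4 → (0, 61/8)
  seg 3: left by d4 = 3 → (-3, 61/8)
  seg 4: up by d6 = -71/4 → (-3, -81/8)
  seg 5: up by d5 = 5/4 → (-3, -71/8)
  seg 6: down by d3 = 18 → (-3, -215/8)

d6 = -71/4
d7 = 12
d8 = -71/8
d9 = 129/2
endpoint = (-3, -215/8)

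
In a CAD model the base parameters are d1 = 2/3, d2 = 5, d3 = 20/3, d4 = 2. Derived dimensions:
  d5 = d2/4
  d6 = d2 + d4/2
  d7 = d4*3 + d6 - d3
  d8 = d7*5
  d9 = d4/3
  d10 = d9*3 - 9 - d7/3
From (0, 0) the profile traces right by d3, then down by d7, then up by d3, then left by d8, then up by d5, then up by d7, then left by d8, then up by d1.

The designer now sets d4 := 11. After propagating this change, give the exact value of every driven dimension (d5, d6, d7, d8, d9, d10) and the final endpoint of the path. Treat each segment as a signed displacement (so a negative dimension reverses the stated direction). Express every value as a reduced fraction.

d5 = 5/4
d6 = 21/2
d7 = 221/6
d8 = 1105/6
d9 = 11/3
d10 = -185/18
endpoint = (-1085/3, 103/12)

Apply edit: d4 := 11
  d5 = d2/4 = 5/4
  d6 = d2 + d4/2 = 21/2
  d7 = d4*3 + d6 - d3 = 221/6
  d8 = d7*5 = 1105/6
  d9 = d4/3 = 11/3
  d10 = d9*3 - 9 - d7/3 = -185/18
Walk from origin (0, 0):
  seg 1: right by d3 = 20/3 → (20/3, 0)
  seg 2: down by d7 = 221/6 → (20/3, -221/6)
  seg 3: up by d3 = 20/3 → (20/3, -181/6)
  seg 4: left by d8 = 1105/6 → (-355/2, -181/6)
  seg 5: up by d5 = 5/4 → (-355/2, -347/12)
  seg 6: up by d7 = 221/6 → (-355/2, 95/12)
  seg 7: left by d8 = 1105/6 → (-1085/3, 95/12)
  seg 8: up by d1 = 2/3 → (-1085/3, 103/12)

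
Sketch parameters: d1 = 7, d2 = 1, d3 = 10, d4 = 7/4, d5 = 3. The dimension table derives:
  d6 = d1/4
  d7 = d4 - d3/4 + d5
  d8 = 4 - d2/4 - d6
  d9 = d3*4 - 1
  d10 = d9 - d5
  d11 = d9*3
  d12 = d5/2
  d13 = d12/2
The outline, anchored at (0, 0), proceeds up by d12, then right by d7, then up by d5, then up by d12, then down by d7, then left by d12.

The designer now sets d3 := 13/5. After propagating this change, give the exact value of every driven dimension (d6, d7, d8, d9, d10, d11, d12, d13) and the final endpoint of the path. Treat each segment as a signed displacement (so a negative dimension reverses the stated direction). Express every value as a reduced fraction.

Apply edit: d3 := 13/5
  d6 = d1/4 = 7/4
  d7 = d4 - d3/4 + d5 = 41/10
  d8 = 4 - d2/4 - d6 = 2
  d9 = d3*4 - 1 = 47/5
  d10 = d9 - d5 = 32/5
  d11 = d9*3 = 141/5
  d12 = d5/2 = 3/2
  d13 = d12/2 = 3/4
Walk from origin (0, 0):
  seg 1: up by d12 = 3/2 → (0, 3/2)
  seg 2: right by d7 = 41/10 → (41/10, 3/2)
  seg 3: up by d5 = 3 → (41/10, 9/2)
  seg 4: up by d12 = 3/2 → (41/10, 6)
  seg 5: down by d7 = 41/10 → (41/10, 19/10)
  seg 6: left by d12 = 3/2 → (13/5, 19/10)

d6 = 7/4
d7 = 41/10
d8 = 2
d9 = 47/5
d10 = 32/5
d11 = 141/5
d12 = 3/2
d13 = 3/4
endpoint = (13/5, 19/10)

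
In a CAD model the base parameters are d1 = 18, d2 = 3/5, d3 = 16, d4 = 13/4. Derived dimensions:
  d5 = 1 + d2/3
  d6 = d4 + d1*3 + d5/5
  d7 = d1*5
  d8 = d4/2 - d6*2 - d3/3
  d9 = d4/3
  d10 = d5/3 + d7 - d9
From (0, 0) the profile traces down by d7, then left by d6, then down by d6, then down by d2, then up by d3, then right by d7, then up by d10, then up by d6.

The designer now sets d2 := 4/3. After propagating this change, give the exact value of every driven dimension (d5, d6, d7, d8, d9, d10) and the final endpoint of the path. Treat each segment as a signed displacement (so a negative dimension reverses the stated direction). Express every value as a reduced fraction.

d5 = 13/9
d6 = 10357/180
d7 = 90
d8 = -42763/360
d9 = 13/12
d10 = 9655/108
endpoint = (5843/180, 1519/108)

Apply edit: d2 := 4/3
  d5 = 1 + d2/3 = 13/9
  d6 = d4 + d1*3 + d5/5 = 10357/180
  d7 = d1*5 = 90
  d8 = d4/2 - d6*2 - d3/3 = -42763/360
  d9 = d4/3 = 13/12
  d10 = d5/3 + d7 - d9 = 9655/108
Walk from origin (0, 0):
  seg 1: down by d7 = 90 → (0, -90)
  seg 2: left by d6 = 10357/180 → (-10357/180, -90)
  seg 3: down by d6 = 10357/180 → (-10357/180, -26557/180)
  seg 4: down by d2 = 4/3 → (-10357/180, -26797/180)
  seg 5: up by d3 = 16 → (-10357/180, -23917/180)
  seg 6: right by d7 = 90 → (5843/180, -23917/180)
  seg 7: up by d10 = 9655/108 → (5843/180, -5869/135)
  seg 8: up by d6 = 10357/180 → (5843/180, 1519/108)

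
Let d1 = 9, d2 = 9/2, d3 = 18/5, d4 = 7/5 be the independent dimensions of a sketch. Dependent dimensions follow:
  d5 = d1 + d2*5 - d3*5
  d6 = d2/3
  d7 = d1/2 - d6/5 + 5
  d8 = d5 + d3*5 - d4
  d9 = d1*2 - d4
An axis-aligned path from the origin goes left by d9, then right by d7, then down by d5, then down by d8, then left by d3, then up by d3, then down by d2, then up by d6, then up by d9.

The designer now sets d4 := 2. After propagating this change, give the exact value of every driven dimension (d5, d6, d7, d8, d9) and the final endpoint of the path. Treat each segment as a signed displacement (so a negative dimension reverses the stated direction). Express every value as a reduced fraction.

Apply edit: d4 := 2
  d5 = d1 + d2*5 - d3*5 = 27/2
  d6 = d2/3 = 3/2
  d7 = d1/2 - d6/5 + 5 = 46/5
  d8 = d5 + d3*5 - d4 = 59/2
  d9 = d1*2 - d4 = 16
Walk from origin (0, 0):
  seg 1: left by d9 = 16 → (-16, 0)
  seg 2: right by d7 = 46/5 → (-34/5, 0)
  seg 3: down by d5 = 27/2 → (-34/5, -27/2)
  seg 4: down by d8 = 59/2 → (-34/5, -43)
  seg 5: left by d3 = 18/5 → (-52/5, -43)
  seg 6: up by d3 = 18/5 → (-52/5, -197/5)
  seg 7: down by d2 = 9/2 → (-52/5, -439/10)
  seg 8: up by d6 = 3/2 → (-52/5, -212/5)
  seg 9: up by d9 = 16 → (-52/5, -132/5)

d5 = 27/2
d6 = 3/2
d7 = 46/5
d8 = 59/2
d9 = 16
endpoint = (-52/5, -132/5)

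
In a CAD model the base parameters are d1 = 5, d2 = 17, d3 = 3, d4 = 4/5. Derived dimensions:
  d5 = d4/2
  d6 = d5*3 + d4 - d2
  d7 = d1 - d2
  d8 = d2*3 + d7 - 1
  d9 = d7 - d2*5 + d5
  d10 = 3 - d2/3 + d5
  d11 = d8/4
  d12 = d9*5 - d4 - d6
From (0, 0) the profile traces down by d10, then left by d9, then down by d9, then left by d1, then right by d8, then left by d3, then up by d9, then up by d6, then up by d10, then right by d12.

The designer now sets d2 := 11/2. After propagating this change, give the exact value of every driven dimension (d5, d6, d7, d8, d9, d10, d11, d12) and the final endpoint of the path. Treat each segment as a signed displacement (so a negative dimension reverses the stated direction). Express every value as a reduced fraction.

Apply edit: d2 := 11/2
  d5 = d4/2 = 2/5
  d6 = d5*3 + d4 - d2 = -7/2
  d7 = d1 - d2 = -1/2
  d8 = d2*3 + d7 - 1 = 15
  d9 = d7 - d2*5 + d5 = -138/5
  d10 = 3 - d2/3 + d5 = 47/30
  d11 = d8/4 = 15/4
  d12 = d9*5 - d4 - d6 = -1353/10
Walk from origin (0, 0):
  seg 1: down by d10 = 47/30 → (0, -47/30)
  seg 2: left by d9 = -138/5 → (138/5, -47/30)
  seg 3: down by d9 = -138/5 → (138/5, 781/30)
  seg 4: left by d1 = 5 → (113/5, 781/30)
  seg 5: right by d8 = 15 → (188/5, 781/30)
  seg 6: left by d3 = 3 → (173/5, 781/30)
  seg 7: up by d9 = -138/5 → (173/5, -47/30)
  seg 8: up by d6 = -7/2 → (173/5, -76/15)
  seg 9: up by d10 = 47/30 → (173/5, -7/2)
  seg 10: right by d12 = -1353/10 → (-1007/10, -7/2)

d5 = 2/5
d6 = -7/2
d7 = -1/2
d8 = 15
d9 = -138/5
d10 = 47/30
d11 = 15/4
d12 = -1353/10
endpoint = (-1007/10, -7/2)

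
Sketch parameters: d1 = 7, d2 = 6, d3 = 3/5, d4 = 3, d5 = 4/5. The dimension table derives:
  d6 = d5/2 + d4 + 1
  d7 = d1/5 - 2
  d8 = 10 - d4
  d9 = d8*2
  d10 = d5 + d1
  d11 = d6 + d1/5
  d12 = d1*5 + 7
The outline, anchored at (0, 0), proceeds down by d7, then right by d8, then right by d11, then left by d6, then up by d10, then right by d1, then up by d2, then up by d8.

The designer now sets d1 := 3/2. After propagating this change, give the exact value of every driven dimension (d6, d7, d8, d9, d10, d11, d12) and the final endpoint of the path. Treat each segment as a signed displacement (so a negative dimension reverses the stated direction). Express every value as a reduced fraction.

d6 = 22/5
d7 = -17/10
d8 = 7
d9 = 14
d10 = 23/10
d11 = 47/10
d12 = 29/2
endpoint = (44/5, 17)

Apply edit: d1 := 3/2
  d6 = d5/2 + d4 + 1 = 22/5
  d7 = d1/5 - 2 = -17/10
  d8 = 10 - d4 = 7
  d9 = d8*2 = 14
  d10 = d5 + d1 = 23/10
  d11 = d6 + d1/5 = 47/10
  d12 = d1*5 + 7 = 29/2
Walk from origin (0, 0):
  seg 1: down by d7 = -17/10 → (0, 17/10)
  seg 2: right by d8 = 7 → (7, 17/10)
  seg 3: right by d11 = 47/10 → (117/10, 17/10)
  seg 4: left by d6 = 22/5 → (73/10, 17/10)
  seg 5: up by d10 = 23/10 → (73/10, 4)
  seg 6: right by d1 = 3/2 → (44/5, 4)
  seg 7: up by d2 = 6 → (44/5, 10)
  seg 8: up by d8 = 7 → (44/5, 17)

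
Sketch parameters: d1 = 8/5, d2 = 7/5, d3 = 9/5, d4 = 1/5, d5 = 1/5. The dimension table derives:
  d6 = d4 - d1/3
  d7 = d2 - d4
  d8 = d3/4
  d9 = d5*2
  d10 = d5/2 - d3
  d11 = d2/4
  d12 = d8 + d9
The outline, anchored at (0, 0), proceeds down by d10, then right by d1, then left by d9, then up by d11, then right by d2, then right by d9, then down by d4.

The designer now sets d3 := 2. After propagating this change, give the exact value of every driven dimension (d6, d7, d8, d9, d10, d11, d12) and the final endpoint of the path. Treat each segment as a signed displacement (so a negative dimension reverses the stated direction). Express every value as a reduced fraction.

d6 = -1/3
d7 = 6/5
d8 = 1/2
d9 = 2/5
d10 = -19/10
d11 = 7/20
d12 = 9/10
endpoint = (3, 41/20)

Apply edit: d3 := 2
  d6 = d4 - d1/3 = -1/3
  d7 = d2 - d4 = 6/5
  d8 = d3/4 = 1/2
  d9 = d5*2 = 2/5
  d10 = d5/2 - d3 = -19/10
  d11 = d2/4 = 7/20
  d12 = d8 + d9 = 9/10
Walk from origin (0, 0):
  seg 1: down by d10 = -19/10 → (0, 19/10)
  seg 2: right by d1 = 8/5 → (8/5, 19/10)
  seg 3: left by d9 = 2/5 → (6/5, 19/10)
  seg 4: up by d11 = 7/20 → (6/5, 9/4)
  seg 5: right by d2 = 7/5 → (13/5, 9/4)
  seg 6: right by d9 = 2/5 → (3, 9/4)
  seg 7: down by d4 = 1/5 → (3, 41/20)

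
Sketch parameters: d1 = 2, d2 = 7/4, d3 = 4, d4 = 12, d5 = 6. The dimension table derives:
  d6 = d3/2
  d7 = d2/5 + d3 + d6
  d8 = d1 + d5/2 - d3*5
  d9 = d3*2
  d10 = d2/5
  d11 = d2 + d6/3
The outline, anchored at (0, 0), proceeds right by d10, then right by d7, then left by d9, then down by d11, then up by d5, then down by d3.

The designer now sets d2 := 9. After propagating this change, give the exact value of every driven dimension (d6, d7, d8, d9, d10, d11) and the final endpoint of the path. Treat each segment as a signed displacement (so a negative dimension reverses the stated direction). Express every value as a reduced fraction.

Apply edit: d2 := 9
  d6 = d3/2 = 2
  d7 = d2/5 + d3 + d6 = 39/5
  d8 = d1 + d5/2 - d3*5 = -15
  d9 = d3*2 = 8
  d10 = d2/5 = 9/5
  d11 = d2 + d6/3 = 29/3
Walk from origin (0, 0):
  seg 1: right by d10 = 9/5 → (9/5, 0)
  seg 2: right by d7 = 39/5 → (48/5, 0)
  seg 3: left by d9 = 8 → (8/5, 0)
  seg 4: down by d11 = 29/3 → (8/5, -29/3)
  seg 5: up by d5 = 6 → (8/5, -11/3)
  seg 6: down by d3 = 4 → (8/5, -23/3)

d6 = 2
d7 = 39/5
d8 = -15
d9 = 8
d10 = 9/5
d11 = 29/3
endpoint = (8/5, -23/3)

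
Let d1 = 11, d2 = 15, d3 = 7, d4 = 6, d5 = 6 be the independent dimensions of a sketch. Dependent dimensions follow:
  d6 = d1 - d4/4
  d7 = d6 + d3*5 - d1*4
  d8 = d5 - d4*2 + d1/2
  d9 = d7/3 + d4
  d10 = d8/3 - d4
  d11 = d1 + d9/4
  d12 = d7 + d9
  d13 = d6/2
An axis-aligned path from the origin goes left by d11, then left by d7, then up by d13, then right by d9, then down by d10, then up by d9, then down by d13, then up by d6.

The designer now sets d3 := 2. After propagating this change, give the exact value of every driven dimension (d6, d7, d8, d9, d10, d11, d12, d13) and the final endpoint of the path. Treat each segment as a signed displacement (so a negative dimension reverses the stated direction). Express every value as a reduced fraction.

d6 = 19/2
d7 = -49/2
d8 = -1/2
d9 = -13/6
d10 = -37/6
d11 = 251/24
d12 = -80/3
d13 = 19/4
endpoint = (95/8, 27/2)

Apply edit: d3 := 2
  d6 = d1 - d4/4 = 19/2
  d7 = d6 + d3*5 - d1*4 = -49/2
  d8 = d5 - d4*2 + d1/2 = -1/2
  d9 = d7/3 + d4 = -13/6
  d10 = d8/3 - d4 = -37/6
  d11 = d1 + d9/4 = 251/24
  d12 = d7 + d9 = -80/3
  d13 = d6/2 = 19/4
Walk from origin (0, 0):
  seg 1: left by d11 = 251/24 → (-251/24, 0)
  seg 2: left by d7 = -49/2 → (337/24, 0)
  seg 3: up by d13 = 19/4 → (337/24, 19/4)
  seg 4: right by d9 = -13/6 → (95/8, 19/4)
  seg 5: down by d10 = -37/6 → (95/8, 131/12)
  seg 6: up by d9 = -13/6 → (95/8, 35/4)
  seg 7: down by d13 = 19/4 → (95/8, 4)
  seg 8: up by d6 = 19/2 → (95/8, 27/2)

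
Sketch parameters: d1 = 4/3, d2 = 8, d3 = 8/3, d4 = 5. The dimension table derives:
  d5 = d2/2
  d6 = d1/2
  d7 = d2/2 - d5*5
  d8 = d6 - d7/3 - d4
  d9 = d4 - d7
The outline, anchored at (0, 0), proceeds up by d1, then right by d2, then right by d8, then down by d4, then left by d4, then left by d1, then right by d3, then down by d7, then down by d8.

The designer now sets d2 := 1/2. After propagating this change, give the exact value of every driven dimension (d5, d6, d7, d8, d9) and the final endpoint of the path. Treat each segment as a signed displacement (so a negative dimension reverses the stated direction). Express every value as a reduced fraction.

d5 = 1/4
d6 = 2/3
d7 = -1
d8 = -4
d9 = 6
endpoint = (-43/6, 4/3)

Apply edit: d2 := 1/2
  d5 = d2/2 = 1/4
  d6 = d1/2 = 2/3
  d7 = d2/2 - d5*5 = -1
  d8 = d6 - d7/3 - d4 = -4
  d9 = d4 - d7 = 6
Walk from origin (0, 0):
  seg 1: up by d1 = 4/3 → (0, 4/3)
  seg 2: right by d2 = 1/2 → (1/2, 4/3)
  seg 3: right by d8 = -4 → (-7/2, 4/3)
  seg 4: down by d4 = 5 → (-7/2, -11/3)
  seg 5: left by d4 = 5 → (-17/2, -11/3)
  seg 6: left by d1 = 4/3 → (-59/6, -11/3)
  seg 7: right by d3 = 8/3 → (-43/6, -11/3)
  seg 8: down by d7 = -1 → (-43/6, -8/3)
  seg 9: down by d8 = -4 → (-43/6, 4/3)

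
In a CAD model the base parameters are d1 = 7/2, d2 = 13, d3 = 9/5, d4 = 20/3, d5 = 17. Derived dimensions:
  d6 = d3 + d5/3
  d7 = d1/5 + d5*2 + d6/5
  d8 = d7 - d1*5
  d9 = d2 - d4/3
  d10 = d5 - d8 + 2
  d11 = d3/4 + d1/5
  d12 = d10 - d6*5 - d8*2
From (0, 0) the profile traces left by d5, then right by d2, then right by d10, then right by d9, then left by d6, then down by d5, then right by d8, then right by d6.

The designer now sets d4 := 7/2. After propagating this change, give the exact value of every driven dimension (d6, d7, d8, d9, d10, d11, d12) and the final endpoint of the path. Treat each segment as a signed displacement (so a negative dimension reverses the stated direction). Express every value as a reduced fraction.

d6 = 112/15
d7 = 5429/150
d8 = 1402/75
d9 = 71/6
d10 = 23/75
d11 = 23/20
d12 = -5581/75
endpoint = (161/6, -17)

Apply edit: d4 := 7/2
  d6 = d3 + d5/3 = 112/15
  d7 = d1/5 + d5*2 + d6/5 = 5429/150
  d8 = d7 - d1*5 = 1402/75
  d9 = d2 - d4/3 = 71/6
  d10 = d5 - d8 + 2 = 23/75
  d11 = d3/4 + d1/5 = 23/20
  d12 = d10 - d6*5 - d8*2 = -5581/75
Walk from origin (0, 0):
  seg 1: left by d5 = 17 → (-17, 0)
  seg 2: right by d2 = 13 → (-4, 0)
  seg 3: right by d10 = 23/75 → (-277/75, 0)
  seg 4: right by d9 = 71/6 → (407/50, 0)
  seg 5: left by d6 = 112/15 → (101/150, 0)
  seg 6: down by d5 = 17 → (101/150, -17)
  seg 7: right by d8 = 1402/75 → (581/30, -17)
  seg 8: right by d6 = 112/15 → (161/6, -17)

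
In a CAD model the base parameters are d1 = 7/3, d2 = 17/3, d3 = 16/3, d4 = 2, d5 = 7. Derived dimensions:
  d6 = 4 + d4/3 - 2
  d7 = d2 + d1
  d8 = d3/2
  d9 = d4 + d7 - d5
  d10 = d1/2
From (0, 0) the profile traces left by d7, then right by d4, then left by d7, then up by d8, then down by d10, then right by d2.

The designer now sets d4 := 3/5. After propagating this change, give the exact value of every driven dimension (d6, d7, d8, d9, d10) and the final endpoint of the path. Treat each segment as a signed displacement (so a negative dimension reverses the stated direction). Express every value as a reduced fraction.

d6 = 11/5
d7 = 8
d8 = 8/3
d9 = 8/5
d10 = 7/6
endpoint = (-146/15, 3/2)

Apply edit: d4 := 3/5
  d6 = 4 + d4/3 - 2 = 11/5
  d7 = d2 + d1 = 8
  d8 = d3/2 = 8/3
  d9 = d4 + d7 - d5 = 8/5
  d10 = d1/2 = 7/6
Walk from origin (0, 0):
  seg 1: left by d7 = 8 → (-8, 0)
  seg 2: right by d4 = 3/5 → (-37/5, 0)
  seg 3: left by d7 = 8 → (-77/5, 0)
  seg 4: up by d8 = 8/3 → (-77/5, 8/3)
  seg 5: down by d10 = 7/6 → (-77/5, 3/2)
  seg 6: right by d2 = 17/3 → (-146/15, 3/2)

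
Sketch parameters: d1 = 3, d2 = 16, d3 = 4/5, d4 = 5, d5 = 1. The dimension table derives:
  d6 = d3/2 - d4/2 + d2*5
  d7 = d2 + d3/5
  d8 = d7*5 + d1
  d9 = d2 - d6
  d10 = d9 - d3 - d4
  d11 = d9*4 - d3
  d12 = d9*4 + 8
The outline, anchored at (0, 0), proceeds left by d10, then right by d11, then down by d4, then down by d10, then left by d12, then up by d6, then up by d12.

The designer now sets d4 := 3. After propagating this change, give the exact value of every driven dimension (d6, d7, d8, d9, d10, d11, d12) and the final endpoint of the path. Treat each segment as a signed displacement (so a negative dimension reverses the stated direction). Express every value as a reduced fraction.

d6 = 789/10
d7 = 404/25
d8 = 419/5
d9 = -629/10
d10 = -667/10
d11 = -1262/5
d12 = -1218/5
endpoint = (579/10, -101)

Apply edit: d4 := 3
  d6 = d3/2 - d4/2 + d2*5 = 789/10
  d7 = d2 + d3/5 = 404/25
  d8 = d7*5 + d1 = 419/5
  d9 = d2 - d6 = -629/10
  d10 = d9 - d3 - d4 = -667/10
  d11 = d9*4 - d3 = -1262/5
  d12 = d9*4 + 8 = -1218/5
Walk from origin (0, 0):
  seg 1: left by d10 = -667/10 → (667/10, 0)
  seg 2: right by d11 = -1262/5 → (-1857/10, 0)
  seg 3: down by d4 = 3 → (-1857/10, -3)
  seg 4: down by d10 = -667/10 → (-1857/10, 637/10)
  seg 5: left by d12 = -1218/5 → (579/10, 637/10)
  seg 6: up by d6 = 789/10 → (579/10, 713/5)
  seg 7: up by d12 = -1218/5 → (579/10, -101)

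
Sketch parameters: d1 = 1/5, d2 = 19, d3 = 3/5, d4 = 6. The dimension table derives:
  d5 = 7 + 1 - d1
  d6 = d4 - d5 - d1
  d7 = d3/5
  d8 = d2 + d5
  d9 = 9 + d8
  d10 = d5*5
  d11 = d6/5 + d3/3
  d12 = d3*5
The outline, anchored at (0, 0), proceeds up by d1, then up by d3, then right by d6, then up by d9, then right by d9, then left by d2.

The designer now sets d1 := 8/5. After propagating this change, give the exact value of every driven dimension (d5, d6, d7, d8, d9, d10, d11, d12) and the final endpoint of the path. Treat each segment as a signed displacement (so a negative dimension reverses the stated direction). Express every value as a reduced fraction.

Apply edit: d1 := 8/5
  d5 = 7 + 1 - d1 = 32/5
  d6 = d4 - d5 - d1 = -2
  d7 = d3/5 = 3/25
  d8 = d2 + d5 = 127/5
  d9 = 9 + d8 = 172/5
  d10 = d5*5 = 32
  d11 = d6/5 + d3/3 = -1/5
  d12 = d3*5 = 3
Walk from origin (0, 0):
  seg 1: up by d1 = 8/5 → (0, 8/5)
  seg 2: up by d3 = 3/5 → (0, 11/5)
  seg 3: right by d6 = -2 → (-2, 11/5)
  seg 4: up by d9 = 172/5 → (-2, 183/5)
  seg 5: right by d9 = 172/5 → (162/5, 183/5)
  seg 6: left by d2 = 19 → (67/5, 183/5)

d5 = 32/5
d6 = -2
d7 = 3/25
d8 = 127/5
d9 = 172/5
d10 = 32
d11 = -1/5
d12 = 3
endpoint = (67/5, 183/5)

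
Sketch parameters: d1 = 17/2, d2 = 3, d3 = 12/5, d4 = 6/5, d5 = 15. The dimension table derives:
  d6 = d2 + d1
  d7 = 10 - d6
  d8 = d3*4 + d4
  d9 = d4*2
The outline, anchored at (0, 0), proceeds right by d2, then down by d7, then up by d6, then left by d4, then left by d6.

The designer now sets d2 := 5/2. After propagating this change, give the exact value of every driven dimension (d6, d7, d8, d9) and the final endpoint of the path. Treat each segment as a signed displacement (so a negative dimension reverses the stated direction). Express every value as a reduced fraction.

Apply edit: d2 := 5/2
  d6 = d2 + d1 = 11
  d7 = 10 - d6 = -1
  d8 = d3*4 + d4 = 54/5
  d9 = d4*2 = 12/5
Walk from origin (0, 0):
  seg 1: right by d2 = 5/2 → (5/2, 0)
  seg 2: down by d7 = -1 → (5/2, 1)
  seg 3: up by d6 = 11 → (5/2, 12)
  seg 4: left by d4 = 6/5 → (13/10, 12)
  seg 5: left by d6 = 11 → (-97/10, 12)

d6 = 11
d7 = -1
d8 = 54/5
d9 = 12/5
endpoint = (-97/10, 12)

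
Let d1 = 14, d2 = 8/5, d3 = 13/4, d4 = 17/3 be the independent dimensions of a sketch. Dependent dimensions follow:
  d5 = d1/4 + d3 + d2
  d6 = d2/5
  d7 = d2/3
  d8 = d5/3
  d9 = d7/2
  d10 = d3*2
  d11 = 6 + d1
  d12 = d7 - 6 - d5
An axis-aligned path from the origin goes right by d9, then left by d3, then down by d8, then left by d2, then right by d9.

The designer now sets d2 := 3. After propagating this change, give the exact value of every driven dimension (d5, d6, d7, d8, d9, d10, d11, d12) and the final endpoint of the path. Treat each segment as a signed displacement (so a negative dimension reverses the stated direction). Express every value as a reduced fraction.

d5 = 39/4
d6 = 3/5
d7 = 1
d8 = 13/4
d9 = 1/2
d10 = 13/2
d11 = 20
d12 = -59/4
endpoint = (-21/4, -13/4)

Apply edit: d2 := 3
  d5 = d1/4 + d3 + d2 = 39/4
  d6 = d2/5 = 3/5
  d7 = d2/3 = 1
  d8 = d5/3 = 13/4
  d9 = d7/2 = 1/2
  d10 = d3*2 = 13/2
  d11 = 6 + d1 = 20
  d12 = d7 - 6 - d5 = -59/4
Walk from origin (0, 0):
  seg 1: right by d9 = 1/2 → (1/2, 0)
  seg 2: left by d3 = 13/4 → (-11/4, 0)
  seg 3: down by d8 = 13/4 → (-11/4, -13/4)
  seg 4: left by d2 = 3 → (-23/4, -13/4)
  seg 5: right by d9 = 1/2 → (-21/4, -13/4)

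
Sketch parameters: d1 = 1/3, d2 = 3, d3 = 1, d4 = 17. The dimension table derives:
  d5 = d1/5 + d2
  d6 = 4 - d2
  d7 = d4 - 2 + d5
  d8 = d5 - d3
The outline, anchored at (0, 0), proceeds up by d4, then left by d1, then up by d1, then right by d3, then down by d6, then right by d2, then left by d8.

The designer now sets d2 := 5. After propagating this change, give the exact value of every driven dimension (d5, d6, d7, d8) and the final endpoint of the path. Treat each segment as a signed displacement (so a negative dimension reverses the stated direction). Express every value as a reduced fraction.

Apply edit: d2 := 5
  d5 = d1/5 + d2 = 76/15
  d6 = 4 - d2 = -1
  d7 = d4 - 2 + d5 = 301/15
  d8 = d5 - d3 = 61/15
Walk from origin (0, 0):
  seg 1: up by d4 = 17 → (0, 17)
  seg 2: left by d1 = 1/3 → (-1/3, 17)
  seg 3: up by d1 = 1/3 → (-1/3, 52/3)
  seg 4: right by d3 = 1 → (2/3, 52/3)
  seg 5: down by d6 = -1 → (2/3, 55/3)
  seg 6: right by d2 = 5 → (17/3, 55/3)
  seg 7: left by d8 = 61/15 → (8/5, 55/3)

d5 = 76/15
d6 = -1
d7 = 301/15
d8 = 61/15
endpoint = (8/5, 55/3)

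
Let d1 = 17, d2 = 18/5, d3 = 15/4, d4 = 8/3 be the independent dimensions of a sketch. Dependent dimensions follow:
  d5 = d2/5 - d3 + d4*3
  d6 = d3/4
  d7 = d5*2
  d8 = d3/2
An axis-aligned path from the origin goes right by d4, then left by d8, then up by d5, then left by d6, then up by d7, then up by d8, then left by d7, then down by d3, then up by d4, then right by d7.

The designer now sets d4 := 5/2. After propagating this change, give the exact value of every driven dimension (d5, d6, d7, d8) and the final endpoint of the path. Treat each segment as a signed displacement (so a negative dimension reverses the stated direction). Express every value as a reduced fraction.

d5 = 447/100
d6 = 15/16
d7 = 447/50
d8 = 15/8
endpoint = (-5/16, 2807/200)

Apply edit: d4 := 5/2
  d5 = d2/5 - d3 + d4*3 = 447/100
  d6 = d3/4 = 15/16
  d7 = d5*2 = 447/50
  d8 = d3/2 = 15/8
Walk from origin (0, 0):
  seg 1: right by d4 = 5/2 → (5/2, 0)
  seg 2: left by d8 = 15/8 → (5/8, 0)
  seg 3: up by d5 = 447/100 → (5/8, 447/100)
  seg 4: left by d6 = 15/16 → (-5/16, 447/100)
  seg 5: up by d7 = 447/50 → (-5/16, 1341/100)
  seg 6: up by d8 = 15/8 → (-5/16, 3057/200)
  seg 7: left by d7 = 447/50 → (-3701/400, 3057/200)
  seg 8: down by d3 = 15/4 → (-3701/400, 2307/200)
  seg 9: up by d4 = 5/2 → (-3701/400, 2807/200)
  seg 10: right by d7 = 447/50 → (-5/16, 2807/200)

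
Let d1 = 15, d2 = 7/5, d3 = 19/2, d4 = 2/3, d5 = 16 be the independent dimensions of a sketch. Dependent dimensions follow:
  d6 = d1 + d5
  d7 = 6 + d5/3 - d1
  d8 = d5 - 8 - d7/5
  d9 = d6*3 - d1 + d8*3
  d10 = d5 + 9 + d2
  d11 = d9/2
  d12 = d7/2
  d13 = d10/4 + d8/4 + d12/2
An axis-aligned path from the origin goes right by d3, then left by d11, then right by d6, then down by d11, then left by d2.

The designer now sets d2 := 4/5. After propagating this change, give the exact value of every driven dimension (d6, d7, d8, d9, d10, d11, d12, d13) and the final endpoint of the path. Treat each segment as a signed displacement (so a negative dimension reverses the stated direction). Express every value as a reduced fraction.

d6 = 31
d7 = -11/3
d8 = 131/15
d9 = 521/5
d10 = 129/5
d11 = 521/10
d12 = -11/6
d13 = 463/60
endpoint = (-62/5, -521/10)

Apply edit: d2 := 4/5
  d6 = d1 + d5 = 31
  d7 = 6 + d5/3 - d1 = -11/3
  d8 = d5 - 8 - d7/5 = 131/15
  d9 = d6*3 - d1 + d8*3 = 521/5
  d10 = d5 + 9 + d2 = 129/5
  d11 = d9/2 = 521/10
  d12 = d7/2 = -11/6
  d13 = d10/4 + d8/4 + d12/2 = 463/60
Walk from origin (0, 0):
  seg 1: right by d3 = 19/2 → (19/2, 0)
  seg 2: left by d11 = 521/10 → (-213/5, 0)
  seg 3: right by d6 = 31 → (-58/5, 0)
  seg 4: down by d11 = 521/10 → (-58/5, -521/10)
  seg 5: left by d2 = 4/5 → (-62/5, -521/10)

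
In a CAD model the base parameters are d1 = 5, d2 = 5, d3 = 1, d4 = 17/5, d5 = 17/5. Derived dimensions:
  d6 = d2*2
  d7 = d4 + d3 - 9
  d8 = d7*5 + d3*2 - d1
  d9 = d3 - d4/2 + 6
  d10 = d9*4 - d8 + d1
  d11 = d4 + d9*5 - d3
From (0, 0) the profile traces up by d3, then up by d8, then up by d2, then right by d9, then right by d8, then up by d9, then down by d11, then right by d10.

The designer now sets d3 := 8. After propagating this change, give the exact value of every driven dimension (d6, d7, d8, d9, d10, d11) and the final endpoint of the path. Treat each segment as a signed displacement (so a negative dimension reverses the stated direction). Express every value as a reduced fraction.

d6 = 10
d7 = 12/5
d8 = 23
d9 = 123/10
d10 = 156/5
d11 = 569/10
endpoint = (133/2, -43/5)

Apply edit: d3 := 8
  d6 = d2*2 = 10
  d7 = d4 + d3 - 9 = 12/5
  d8 = d7*5 + d3*2 - d1 = 23
  d9 = d3 - d4/2 + 6 = 123/10
  d10 = d9*4 - d8 + d1 = 156/5
  d11 = d4 + d9*5 - d3 = 569/10
Walk from origin (0, 0):
  seg 1: up by d3 = 8 → (0, 8)
  seg 2: up by d8 = 23 → (0, 31)
  seg 3: up by d2 = 5 → (0, 36)
  seg 4: right by d9 = 123/10 → (123/10, 36)
  seg 5: right by d8 = 23 → (353/10, 36)
  seg 6: up by d9 = 123/10 → (353/10, 483/10)
  seg 7: down by d11 = 569/10 → (353/10, -43/5)
  seg 8: right by d10 = 156/5 → (133/2, -43/5)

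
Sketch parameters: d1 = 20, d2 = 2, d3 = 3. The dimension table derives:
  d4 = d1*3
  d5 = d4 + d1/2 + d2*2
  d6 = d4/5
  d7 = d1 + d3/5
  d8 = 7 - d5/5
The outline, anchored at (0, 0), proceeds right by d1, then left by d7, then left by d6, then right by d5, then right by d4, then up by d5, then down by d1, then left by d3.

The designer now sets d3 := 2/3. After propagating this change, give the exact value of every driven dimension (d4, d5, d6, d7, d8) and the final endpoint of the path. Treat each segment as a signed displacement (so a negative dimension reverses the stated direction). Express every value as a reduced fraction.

Apply edit: d3 := 2/3
  d4 = d1*3 = 60
  d5 = d4 + d1/2 + d2*2 = 74
  d6 = d4/5 = 12
  d7 = d1 + d3/5 = 302/15
  d8 = 7 - d5/5 = -39/5
Walk from origin (0, 0):
  seg 1: right by d1 = 20 → (20, 0)
  seg 2: left by d7 = 302/15 → (-2/15, 0)
  seg 3: left by d6 = 12 → (-182/15, 0)
  seg 4: right by d5 = 74 → (928/15, 0)
  seg 5: right by d4 = 60 → (1828/15, 0)
  seg 6: up by d5 = 74 → (1828/15, 74)
  seg 7: down by d1 = 20 → (1828/15, 54)
  seg 8: left by d3 = 2/3 → (606/5, 54)

d4 = 60
d5 = 74
d6 = 12
d7 = 302/15
d8 = -39/5
endpoint = (606/5, 54)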